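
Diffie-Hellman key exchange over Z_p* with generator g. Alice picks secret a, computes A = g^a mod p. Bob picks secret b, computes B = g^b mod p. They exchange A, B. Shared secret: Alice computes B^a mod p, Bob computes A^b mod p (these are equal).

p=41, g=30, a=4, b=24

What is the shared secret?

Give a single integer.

A = 30^4 mod 41  (bits of 4 = 100)
  bit 0 = 1: r = r^2 * 30 mod 41 = 1^2 * 30 = 1*30 = 30
  bit 1 = 0: r = r^2 mod 41 = 30^2 = 39
  bit 2 = 0: r = r^2 mod 41 = 39^2 = 4
  -> A = 4
B = 30^24 mod 41  (bits of 24 = 11000)
  bit 0 = 1: r = r^2 * 30 mod 41 = 1^2 * 30 = 1*30 = 30
  bit 1 = 1: r = r^2 * 30 mod 41 = 30^2 * 30 = 39*30 = 22
  bit 2 = 0: r = r^2 mod 41 = 22^2 = 33
  bit 3 = 0: r = r^2 mod 41 = 33^2 = 23
  bit 4 = 0: r = r^2 mod 41 = 23^2 = 37
  -> B = 37
s = B^a = 37^4 mod 41  (bits of 4 = 100)
  bit 0 = 1: r = r^2 * 37 mod 41 = 1^2 * 37 = 1*37 = 37
  bit 1 = 0: r = r^2 mod 41 = 37^2 = 16
  bit 2 = 0: r = r^2 mod 41 = 16^2 = 10
  -> s = B^a = 10

Answer: 10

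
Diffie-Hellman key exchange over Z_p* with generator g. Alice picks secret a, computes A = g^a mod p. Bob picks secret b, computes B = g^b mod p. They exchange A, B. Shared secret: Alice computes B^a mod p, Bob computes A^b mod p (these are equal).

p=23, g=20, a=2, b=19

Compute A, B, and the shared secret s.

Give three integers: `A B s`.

A = 20^2 mod 23  (bits of 2 = 10)
  bit 0 = 1: r = r^2 * 20 mod 23 = 1^2 * 20 = 1*20 = 20
  bit 1 = 0: r = r^2 mod 23 = 20^2 = 9
  -> A = 9
B = 20^19 mod 23  (bits of 19 = 10011)
  bit 0 = 1: r = r^2 * 20 mod 23 = 1^2 * 20 = 1*20 = 20
  bit 1 = 0: r = r^2 mod 23 = 20^2 = 9
  bit 2 = 0: r = r^2 mod 23 = 9^2 = 12
  bit 3 = 1: r = r^2 * 20 mod 23 = 12^2 * 20 = 6*20 = 5
  bit 4 = 1: r = r^2 * 20 mod 23 = 5^2 * 20 = 2*20 = 17
  -> B = 17
s = B^a = 17^2 mod 23  (bits of 2 = 10)
  bit 0 = 1: r = r^2 * 17 mod 23 = 1^2 * 17 = 1*17 = 17
  bit 1 = 0: r = r^2 mod 23 = 17^2 = 13
  -> s = B^a = 13

Answer: 9 17 13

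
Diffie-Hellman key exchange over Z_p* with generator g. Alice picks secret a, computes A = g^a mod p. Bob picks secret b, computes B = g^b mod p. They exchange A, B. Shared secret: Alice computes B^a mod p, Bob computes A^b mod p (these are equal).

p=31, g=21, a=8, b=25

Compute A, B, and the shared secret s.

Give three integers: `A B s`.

A = 21^8 mod 31  (bits of 8 = 1000)
  bit 0 = 1: r = r^2 * 21 mod 31 = 1^2 * 21 = 1*21 = 21
  bit 1 = 0: r = r^2 mod 31 = 21^2 = 7
  bit 2 = 0: r = r^2 mod 31 = 7^2 = 18
  bit 3 = 0: r = r^2 mod 31 = 18^2 = 14
  -> A = 14
B = 21^25 mod 31  (bits of 25 = 11001)
  bit 0 = 1: r = r^2 * 21 mod 31 = 1^2 * 21 = 1*21 = 21
  bit 1 = 1: r = r^2 * 21 mod 31 = 21^2 * 21 = 7*21 = 23
  bit 2 = 0: r = r^2 mod 31 = 23^2 = 2
  bit 3 = 0: r = r^2 mod 31 = 2^2 = 4
  bit 4 = 1: r = r^2 * 21 mod 31 = 4^2 * 21 = 16*21 = 26
  -> B = 26
s = B^a = 26^8 mod 31  (bits of 8 = 1000)
  bit 0 = 1: r = r^2 * 26 mod 31 = 1^2 * 26 = 1*26 = 26
  bit 1 = 0: r = r^2 mod 31 = 26^2 = 25
  bit 2 = 0: r = r^2 mod 31 = 25^2 = 5
  bit 3 = 0: r = r^2 mod 31 = 5^2 = 25
  -> s = B^a = 25

Answer: 14 26 25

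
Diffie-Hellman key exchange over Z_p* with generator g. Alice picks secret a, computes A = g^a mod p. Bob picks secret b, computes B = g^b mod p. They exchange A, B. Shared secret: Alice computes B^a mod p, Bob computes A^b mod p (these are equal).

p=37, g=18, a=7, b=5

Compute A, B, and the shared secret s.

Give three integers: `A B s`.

A = 18^7 mod 37  (bits of 7 = 111)
  bit 0 = 1: r = r^2 * 18 mod 37 = 1^2 * 18 = 1*18 = 18
  bit 1 = 1: r = r^2 * 18 mod 37 = 18^2 * 18 = 28*18 = 23
  bit 2 = 1: r = r^2 * 18 mod 37 = 23^2 * 18 = 11*18 = 13
  -> A = 13
B = 18^5 mod 37  (bits of 5 = 101)
  bit 0 = 1: r = r^2 * 18 mod 37 = 1^2 * 18 = 1*18 = 18
  bit 1 = 0: r = r^2 mod 37 = 18^2 = 28
  bit 2 = 1: r = r^2 * 18 mod 37 = 28^2 * 18 = 7*18 = 15
  -> B = 15
s = B^a = 15^7 mod 37  (bits of 7 = 111)
  bit 0 = 1: r = r^2 * 15 mod 37 = 1^2 * 15 = 1*15 = 15
  bit 1 = 1: r = r^2 * 15 mod 37 = 15^2 * 15 = 3*15 = 8
  bit 2 = 1: r = r^2 * 15 mod 37 = 8^2 * 15 = 27*15 = 35
  -> s = B^a = 35

Answer: 13 15 35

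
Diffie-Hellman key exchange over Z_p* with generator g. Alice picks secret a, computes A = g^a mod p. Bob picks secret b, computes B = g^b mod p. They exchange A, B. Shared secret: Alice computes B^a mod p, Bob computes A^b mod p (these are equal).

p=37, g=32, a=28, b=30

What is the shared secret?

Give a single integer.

A = 32^28 mod 37  (bits of 28 = 11100)
  bit 0 = 1: r = r^2 * 32 mod 37 = 1^2 * 32 = 1*32 = 32
  bit 1 = 1: r = r^2 * 32 mod 37 = 32^2 * 32 = 25*32 = 23
  bit 2 = 1: r = r^2 * 32 mod 37 = 23^2 * 32 = 11*32 = 19
  bit 3 = 0: r = r^2 mod 37 = 19^2 = 28
  bit 4 = 0: r = r^2 mod 37 = 28^2 = 7
  -> A = 7
B = 32^30 mod 37  (bits of 30 = 11110)
  bit 0 = 1: r = r^2 * 32 mod 37 = 1^2 * 32 = 1*32 = 32
  bit 1 = 1: r = r^2 * 32 mod 37 = 32^2 * 32 = 25*32 = 23
  bit 2 = 1: r = r^2 * 32 mod 37 = 23^2 * 32 = 11*32 = 19
  bit 3 = 1: r = r^2 * 32 mod 37 = 19^2 * 32 = 28*32 = 8
  bit 4 = 0: r = r^2 mod 37 = 8^2 = 27
  -> B = 27
s = B^a = 27^28 mod 37  (bits of 28 = 11100)
  bit 0 = 1: r = r^2 * 27 mod 37 = 1^2 * 27 = 1*27 = 27
  bit 1 = 1: r = r^2 * 27 mod 37 = 27^2 * 27 = 26*27 = 36
  bit 2 = 1: r = r^2 * 27 mod 37 = 36^2 * 27 = 1*27 = 27
  bit 3 = 0: r = r^2 mod 37 = 27^2 = 26
  bit 4 = 0: r = r^2 mod 37 = 26^2 = 10
  -> s = B^a = 10

Answer: 10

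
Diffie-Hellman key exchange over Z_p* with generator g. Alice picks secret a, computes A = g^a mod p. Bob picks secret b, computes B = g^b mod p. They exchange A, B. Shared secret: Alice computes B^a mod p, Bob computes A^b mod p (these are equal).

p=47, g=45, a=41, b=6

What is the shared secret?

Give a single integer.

Answer: 18

Derivation:
A = 45^41 mod 47  (bits of 41 = 101001)
  bit 0 = 1: r = r^2 * 45 mod 47 = 1^2 * 45 = 1*45 = 45
  bit 1 = 0: r = r^2 mod 47 = 45^2 = 4
  bit 2 = 1: r = r^2 * 45 mod 47 = 4^2 * 45 = 16*45 = 15
  bit 3 = 0: r = r^2 mod 47 = 15^2 = 37
  bit 4 = 0: r = r^2 mod 47 = 37^2 = 6
  bit 5 = 1: r = r^2 * 45 mod 47 = 6^2 * 45 = 36*45 = 22
  -> A = 22
B = 45^6 mod 47  (bits of 6 = 110)
  bit 0 = 1: r = r^2 * 45 mod 47 = 1^2 * 45 = 1*45 = 45
  bit 1 = 1: r = r^2 * 45 mod 47 = 45^2 * 45 = 4*45 = 39
  bit 2 = 0: r = r^2 mod 47 = 39^2 = 17
  -> B = 17
s = B^a = 17^41 mod 47  (bits of 41 = 101001)
  bit 0 = 1: r = r^2 * 17 mod 47 = 1^2 * 17 = 1*17 = 17
  bit 1 = 0: r = r^2 mod 47 = 17^2 = 7
  bit 2 = 1: r = r^2 * 17 mod 47 = 7^2 * 17 = 2*17 = 34
  bit 3 = 0: r = r^2 mod 47 = 34^2 = 28
  bit 4 = 0: r = r^2 mod 47 = 28^2 = 32
  bit 5 = 1: r = r^2 * 17 mod 47 = 32^2 * 17 = 37*17 = 18
  -> s = B^a = 18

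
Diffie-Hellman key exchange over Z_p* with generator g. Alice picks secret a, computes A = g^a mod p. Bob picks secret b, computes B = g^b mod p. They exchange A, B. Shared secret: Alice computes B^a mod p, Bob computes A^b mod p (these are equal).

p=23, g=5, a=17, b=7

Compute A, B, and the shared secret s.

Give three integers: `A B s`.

A = 5^17 mod 23  (bits of 17 = 10001)
  bit 0 = 1: r = r^2 * 5 mod 23 = 1^2 * 5 = 1*5 = 5
  bit 1 = 0: r = r^2 mod 23 = 5^2 = 2
  bit 2 = 0: r = r^2 mod 23 = 2^2 = 4
  bit 3 = 0: r = r^2 mod 23 = 4^2 = 16
  bit 4 = 1: r = r^2 * 5 mod 23 = 16^2 * 5 = 3*5 = 15
  -> A = 15
B = 5^7 mod 23  (bits of 7 = 111)
  bit 0 = 1: r = r^2 * 5 mod 23 = 1^2 * 5 = 1*5 = 5
  bit 1 = 1: r = r^2 * 5 mod 23 = 5^2 * 5 = 2*5 = 10
  bit 2 = 1: r = r^2 * 5 mod 23 = 10^2 * 5 = 8*5 = 17
  -> B = 17
s = B^a = 17^17 mod 23  (bits of 17 = 10001)
  bit 0 = 1: r = r^2 * 17 mod 23 = 1^2 * 17 = 1*17 = 17
  bit 1 = 0: r = r^2 mod 23 = 17^2 = 13
  bit 2 = 0: r = r^2 mod 23 = 13^2 = 8
  bit 3 = 0: r = r^2 mod 23 = 8^2 = 18
  bit 4 = 1: r = r^2 * 17 mod 23 = 18^2 * 17 = 2*17 = 11
  -> s = B^a = 11

Answer: 15 17 11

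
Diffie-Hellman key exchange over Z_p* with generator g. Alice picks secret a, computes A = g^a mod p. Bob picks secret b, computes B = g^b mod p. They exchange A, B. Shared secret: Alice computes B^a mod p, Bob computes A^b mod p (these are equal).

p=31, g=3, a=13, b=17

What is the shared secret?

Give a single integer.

A = 3^13 mod 31  (bits of 13 = 1101)
  bit 0 = 1: r = r^2 * 3 mod 31 = 1^2 * 3 = 1*3 = 3
  bit 1 = 1: r = r^2 * 3 mod 31 = 3^2 * 3 = 9*3 = 27
  bit 2 = 0: r = r^2 mod 31 = 27^2 = 16
  bit 3 = 1: r = r^2 * 3 mod 31 = 16^2 * 3 = 8*3 = 24
  -> A = 24
B = 3^17 mod 31  (bits of 17 = 10001)
  bit 0 = 1: r = r^2 * 3 mod 31 = 1^2 * 3 = 1*3 = 3
  bit 1 = 0: r = r^2 mod 31 = 3^2 = 9
  bit 2 = 0: r = r^2 mod 31 = 9^2 = 19
  bit 3 = 0: r = r^2 mod 31 = 19^2 = 20
  bit 4 = 1: r = r^2 * 3 mod 31 = 20^2 * 3 = 28*3 = 22
  -> B = 22
s = B^a = 22^13 mod 31  (bits of 13 = 1101)
  bit 0 = 1: r = r^2 * 22 mod 31 = 1^2 * 22 = 1*22 = 22
  bit 1 = 1: r = r^2 * 22 mod 31 = 22^2 * 22 = 19*22 = 15
  bit 2 = 0: r = r^2 mod 31 = 15^2 = 8
  bit 3 = 1: r = r^2 * 22 mod 31 = 8^2 * 22 = 2*22 = 13
  -> s = B^a = 13

Answer: 13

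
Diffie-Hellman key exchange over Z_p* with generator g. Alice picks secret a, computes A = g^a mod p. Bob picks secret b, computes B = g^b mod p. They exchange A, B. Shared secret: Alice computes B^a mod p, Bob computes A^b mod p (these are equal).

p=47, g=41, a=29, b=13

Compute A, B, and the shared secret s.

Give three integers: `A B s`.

A = 41^29 mod 47  (bits of 29 = 11101)
  bit 0 = 1: r = r^2 * 41 mod 47 = 1^2 * 41 = 1*41 = 41
  bit 1 = 1: r = r^2 * 41 mod 47 = 41^2 * 41 = 36*41 = 19
  bit 2 = 1: r = r^2 * 41 mod 47 = 19^2 * 41 = 32*41 = 43
  bit 3 = 0: r = r^2 mod 47 = 43^2 = 16
  bit 4 = 1: r = r^2 * 41 mod 47 = 16^2 * 41 = 21*41 = 15
  -> A = 15
B = 41^13 mod 47  (bits of 13 = 1101)
  bit 0 = 1: r = r^2 * 41 mod 47 = 1^2 * 41 = 1*41 = 41
  bit 1 = 1: r = r^2 * 41 mod 47 = 41^2 * 41 = 36*41 = 19
  bit 2 = 0: r = r^2 mod 47 = 19^2 = 32
  bit 3 = 1: r = r^2 * 41 mod 47 = 32^2 * 41 = 37*41 = 13
  -> B = 13
s = B^a = 13^29 mod 47  (bits of 29 = 11101)
  bit 0 = 1: r = r^2 * 13 mod 47 = 1^2 * 13 = 1*13 = 13
  bit 1 = 1: r = r^2 * 13 mod 47 = 13^2 * 13 = 28*13 = 35
  bit 2 = 1: r = r^2 * 13 mod 47 = 35^2 * 13 = 3*13 = 39
  bit 3 = 0: r = r^2 mod 47 = 39^2 = 17
  bit 4 = 1: r = r^2 * 13 mod 47 = 17^2 * 13 = 7*13 = 44
  -> s = B^a = 44

Answer: 15 13 44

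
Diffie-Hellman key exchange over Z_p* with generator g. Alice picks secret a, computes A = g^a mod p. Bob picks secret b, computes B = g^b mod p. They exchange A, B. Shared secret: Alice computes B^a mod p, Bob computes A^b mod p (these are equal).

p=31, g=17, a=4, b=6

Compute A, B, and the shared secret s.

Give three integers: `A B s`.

Answer: 7 8 4

Derivation:
A = 17^4 mod 31  (bits of 4 = 100)
  bit 0 = 1: r = r^2 * 17 mod 31 = 1^2 * 17 = 1*17 = 17
  bit 1 = 0: r = r^2 mod 31 = 17^2 = 10
  bit 2 = 0: r = r^2 mod 31 = 10^2 = 7
  -> A = 7
B = 17^6 mod 31  (bits of 6 = 110)
  bit 0 = 1: r = r^2 * 17 mod 31 = 1^2 * 17 = 1*17 = 17
  bit 1 = 1: r = r^2 * 17 mod 31 = 17^2 * 17 = 10*17 = 15
  bit 2 = 0: r = r^2 mod 31 = 15^2 = 8
  -> B = 8
s = B^a = 8^4 mod 31  (bits of 4 = 100)
  bit 0 = 1: r = r^2 * 8 mod 31 = 1^2 * 8 = 1*8 = 8
  bit 1 = 0: r = r^2 mod 31 = 8^2 = 2
  bit 2 = 0: r = r^2 mod 31 = 2^2 = 4
  -> s = B^a = 4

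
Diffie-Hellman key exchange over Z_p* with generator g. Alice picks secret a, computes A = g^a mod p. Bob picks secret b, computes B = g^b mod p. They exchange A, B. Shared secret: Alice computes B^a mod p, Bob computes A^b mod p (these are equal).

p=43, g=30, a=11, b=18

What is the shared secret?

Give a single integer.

A = 30^11 mod 43  (bits of 11 = 1011)
  bit 0 = 1: r = r^2 * 30 mod 43 = 1^2 * 30 = 1*30 = 30
  bit 1 = 0: r = r^2 mod 43 = 30^2 = 40
  bit 2 = 1: r = r^2 * 30 mod 43 = 40^2 * 30 = 9*30 = 12
  bit 3 = 1: r = r^2 * 30 mod 43 = 12^2 * 30 = 15*30 = 20
  -> A = 20
B = 30^18 mod 43  (bits of 18 = 10010)
  bit 0 = 1: r = r^2 * 30 mod 43 = 1^2 * 30 = 1*30 = 30
  bit 1 = 0: r = r^2 mod 43 = 30^2 = 40
  bit 2 = 0: r = r^2 mod 43 = 40^2 = 9
  bit 3 = 1: r = r^2 * 30 mod 43 = 9^2 * 30 = 38*30 = 22
  bit 4 = 0: r = r^2 mod 43 = 22^2 = 11
  -> B = 11
s = B^a = 11^11 mod 43  (bits of 11 = 1011)
  bit 0 = 1: r = r^2 * 11 mod 43 = 1^2 * 11 = 1*11 = 11
  bit 1 = 0: r = r^2 mod 43 = 11^2 = 35
  bit 2 = 1: r = r^2 * 11 mod 43 = 35^2 * 11 = 21*11 = 16
  bit 3 = 1: r = r^2 * 11 mod 43 = 16^2 * 11 = 41*11 = 21
  -> s = B^a = 21

Answer: 21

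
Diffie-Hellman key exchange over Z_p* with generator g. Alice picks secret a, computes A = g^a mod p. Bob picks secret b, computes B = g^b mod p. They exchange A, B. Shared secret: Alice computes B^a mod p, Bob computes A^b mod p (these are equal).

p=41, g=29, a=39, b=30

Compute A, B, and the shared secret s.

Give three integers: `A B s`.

A = 29^39 mod 41  (bits of 39 = 100111)
  bit 0 = 1: r = r^2 * 29 mod 41 = 1^2 * 29 = 1*29 = 29
  bit 1 = 0: r = r^2 mod 41 = 29^2 = 21
  bit 2 = 0: r = r^2 mod 41 = 21^2 = 31
  bit 3 = 1: r = r^2 * 29 mod 41 = 31^2 * 29 = 18*29 = 30
  bit 4 = 1: r = r^2 * 29 mod 41 = 30^2 * 29 = 39*29 = 24
  bit 5 = 1: r = r^2 * 29 mod 41 = 24^2 * 29 = 2*29 = 17
  -> A = 17
B = 29^30 mod 41  (bits of 30 = 11110)
  bit 0 = 1: r = r^2 * 29 mod 41 = 1^2 * 29 = 1*29 = 29
  bit 1 = 1: r = r^2 * 29 mod 41 = 29^2 * 29 = 21*29 = 35
  bit 2 = 1: r = r^2 * 29 mod 41 = 35^2 * 29 = 36*29 = 19
  bit 3 = 1: r = r^2 * 29 mod 41 = 19^2 * 29 = 33*29 = 14
  bit 4 = 0: r = r^2 mod 41 = 14^2 = 32
  -> B = 32
s = B^a = 32^39 mod 41  (bits of 39 = 100111)
  bit 0 = 1: r = r^2 * 32 mod 41 = 1^2 * 32 = 1*32 = 32
  bit 1 = 0: r = r^2 mod 41 = 32^2 = 40
  bit 2 = 0: r = r^2 mod 41 = 40^2 = 1
  bit 3 = 1: r = r^2 * 32 mod 41 = 1^2 * 32 = 1*32 = 32
  bit 4 = 1: r = r^2 * 32 mod 41 = 32^2 * 32 = 40*32 = 9
  bit 5 = 1: r = r^2 * 32 mod 41 = 9^2 * 32 = 40*32 = 9
  -> s = B^a = 9

Answer: 17 32 9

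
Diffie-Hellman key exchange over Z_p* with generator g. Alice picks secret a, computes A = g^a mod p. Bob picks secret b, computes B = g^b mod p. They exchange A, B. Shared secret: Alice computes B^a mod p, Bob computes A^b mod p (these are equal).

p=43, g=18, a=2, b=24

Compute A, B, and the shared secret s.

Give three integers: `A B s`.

Answer: 23 16 41

Derivation:
A = 18^2 mod 43  (bits of 2 = 10)
  bit 0 = 1: r = r^2 * 18 mod 43 = 1^2 * 18 = 1*18 = 18
  bit 1 = 0: r = r^2 mod 43 = 18^2 = 23
  -> A = 23
B = 18^24 mod 43  (bits of 24 = 11000)
  bit 0 = 1: r = r^2 * 18 mod 43 = 1^2 * 18 = 1*18 = 18
  bit 1 = 1: r = r^2 * 18 mod 43 = 18^2 * 18 = 23*18 = 27
  bit 2 = 0: r = r^2 mod 43 = 27^2 = 41
  bit 3 = 0: r = r^2 mod 43 = 41^2 = 4
  bit 4 = 0: r = r^2 mod 43 = 4^2 = 16
  -> B = 16
s = B^a = 16^2 mod 43  (bits of 2 = 10)
  bit 0 = 1: r = r^2 * 16 mod 43 = 1^2 * 16 = 1*16 = 16
  bit 1 = 0: r = r^2 mod 43 = 16^2 = 41
  -> s = B^a = 41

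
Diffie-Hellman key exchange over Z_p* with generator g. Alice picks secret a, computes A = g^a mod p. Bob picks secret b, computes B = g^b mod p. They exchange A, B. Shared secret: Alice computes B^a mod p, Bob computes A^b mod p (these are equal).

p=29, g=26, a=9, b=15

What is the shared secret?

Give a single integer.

A = 26^9 mod 29  (bits of 9 = 1001)
  bit 0 = 1: r = r^2 * 26 mod 29 = 1^2 * 26 = 1*26 = 26
  bit 1 = 0: r = r^2 mod 29 = 26^2 = 9
  bit 2 = 0: r = r^2 mod 29 = 9^2 = 23
  bit 3 = 1: r = r^2 * 26 mod 29 = 23^2 * 26 = 7*26 = 8
  -> A = 8
B = 26^15 mod 29  (bits of 15 = 1111)
  bit 0 = 1: r = r^2 * 26 mod 29 = 1^2 * 26 = 1*26 = 26
  bit 1 = 1: r = r^2 * 26 mod 29 = 26^2 * 26 = 9*26 = 2
  bit 2 = 1: r = r^2 * 26 mod 29 = 2^2 * 26 = 4*26 = 17
  bit 3 = 1: r = r^2 * 26 mod 29 = 17^2 * 26 = 28*26 = 3
  -> B = 3
s = B^a = 3^9 mod 29  (bits of 9 = 1001)
  bit 0 = 1: r = r^2 * 3 mod 29 = 1^2 * 3 = 1*3 = 3
  bit 1 = 0: r = r^2 mod 29 = 3^2 = 9
  bit 2 = 0: r = r^2 mod 29 = 9^2 = 23
  bit 3 = 1: r = r^2 * 3 mod 29 = 23^2 * 3 = 7*3 = 21
  -> s = B^a = 21

Answer: 21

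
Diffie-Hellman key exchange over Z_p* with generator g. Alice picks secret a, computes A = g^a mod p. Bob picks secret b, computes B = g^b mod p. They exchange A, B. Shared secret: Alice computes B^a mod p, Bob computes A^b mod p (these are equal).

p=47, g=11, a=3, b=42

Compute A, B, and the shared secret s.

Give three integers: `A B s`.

A = 11^3 mod 47  (bits of 3 = 11)
  bit 0 = 1: r = r^2 * 11 mod 47 = 1^2 * 11 = 1*11 = 11
  bit 1 = 1: r = r^2 * 11 mod 47 = 11^2 * 11 = 27*11 = 15
  -> A = 15
B = 11^42 mod 47  (bits of 42 = 101010)
  bit 0 = 1: r = r^2 * 11 mod 47 = 1^2 * 11 = 1*11 = 11
  bit 1 = 0: r = r^2 mod 47 = 11^2 = 27
  bit 2 = 1: r = r^2 * 11 mod 47 = 27^2 * 11 = 24*11 = 29
  bit 3 = 0: r = r^2 mod 47 = 29^2 = 42
  bit 4 = 1: r = r^2 * 11 mod 47 = 42^2 * 11 = 25*11 = 40
  bit 5 = 0: r = r^2 mod 47 = 40^2 = 2
  -> B = 2
s = B^a = 2^3 mod 47  (bits of 3 = 11)
  bit 0 = 1: r = r^2 * 2 mod 47 = 1^2 * 2 = 1*2 = 2
  bit 1 = 1: r = r^2 * 2 mod 47 = 2^2 * 2 = 4*2 = 8
  -> s = B^a = 8

Answer: 15 2 8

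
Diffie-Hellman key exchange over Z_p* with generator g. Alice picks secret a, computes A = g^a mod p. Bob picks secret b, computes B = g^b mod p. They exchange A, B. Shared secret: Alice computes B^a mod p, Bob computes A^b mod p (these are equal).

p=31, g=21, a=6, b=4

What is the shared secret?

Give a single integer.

Answer: 16

Derivation:
A = 21^6 mod 31  (bits of 6 = 110)
  bit 0 = 1: r = r^2 * 21 mod 31 = 1^2 * 21 = 1*21 = 21
  bit 1 = 1: r = r^2 * 21 mod 31 = 21^2 * 21 = 7*21 = 23
  bit 2 = 0: r = r^2 mod 31 = 23^2 = 2
  -> A = 2
B = 21^4 mod 31  (bits of 4 = 100)
  bit 0 = 1: r = r^2 * 21 mod 31 = 1^2 * 21 = 1*21 = 21
  bit 1 = 0: r = r^2 mod 31 = 21^2 = 7
  bit 2 = 0: r = r^2 mod 31 = 7^2 = 18
  -> B = 18
s = B^a = 18^6 mod 31  (bits of 6 = 110)
  bit 0 = 1: r = r^2 * 18 mod 31 = 1^2 * 18 = 1*18 = 18
  bit 1 = 1: r = r^2 * 18 mod 31 = 18^2 * 18 = 14*18 = 4
  bit 2 = 0: r = r^2 mod 31 = 4^2 = 16
  -> s = B^a = 16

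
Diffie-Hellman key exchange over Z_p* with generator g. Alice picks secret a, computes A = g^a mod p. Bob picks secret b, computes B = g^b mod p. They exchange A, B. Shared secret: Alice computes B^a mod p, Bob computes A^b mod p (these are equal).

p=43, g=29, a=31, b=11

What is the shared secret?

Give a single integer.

A = 29^31 mod 43  (bits of 31 = 11111)
  bit 0 = 1: r = r^2 * 29 mod 43 = 1^2 * 29 = 1*29 = 29
  bit 1 = 1: r = r^2 * 29 mod 43 = 29^2 * 29 = 24*29 = 8
  bit 2 = 1: r = r^2 * 29 mod 43 = 8^2 * 29 = 21*29 = 7
  bit 3 = 1: r = r^2 * 29 mod 43 = 7^2 * 29 = 6*29 = 2
  bit 4 = 1: r = r^2 * 29 mod 43 = 2^2 * 29 = 4*29 = 30
  -> A = 30
B = 29^11 mod 43  (bits of 11 = 1011)
  bit 0 = 1: r = r^2 * 29 mod 43 = 1^2 * 29 = 1*29 = 29
  bit 1 = 0: r = r^2 mod 43 = 29^2 = 24
  bit 2 = 1: r = r^2 * 29 mod 43 = 24^2 * 29 = 17*29 = 20
  bit 3 = 1: r = r^2 * 29 mod 43 = 20^2 * 29 = 13*29 = 33
  -> B = 33
s = B^a = 33^31 mod 43  (bits of 31 = 11111)
  bit 0 = 1: r = r^2 * 33 mod 43 = 1^2 * 33 = 1*33 = 33
  bit 1 = 1: r = r^2 * 33 mod 43 = 33^2 * 33 = 14*33 = 32
  bit 2 = 1: r = r^2 * 33 mod 43 = 32^2 * 33 = 35*33 = 37
  bit 3 = 1: r = r^2 * 33 mod 43 = 37^2 * 33 = 36*33 = 27
  bit 4 = 1: r = r^2 * 33 mod 43 = 27^2 * 33 = 41*33 = 20
  -> s = B^a = 20

Answer: 20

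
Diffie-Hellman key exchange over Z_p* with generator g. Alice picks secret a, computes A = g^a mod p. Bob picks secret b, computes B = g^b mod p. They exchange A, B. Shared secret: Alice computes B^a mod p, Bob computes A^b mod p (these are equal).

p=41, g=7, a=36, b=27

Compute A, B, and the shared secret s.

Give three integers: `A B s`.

A = 7^36 mod 41  (bits of 36 = 100100)
  bit 0 = 1: r = r^2 * 7 mod 41 = 1^2 * 7 = 1*7 = 7
  bit 1 = 0: r = r^2 mod 41 = 7^2 = 8
  bit 2 = 0: r = r^2 mod 41 = 8^2 = 23
  bit 3 = 1: r = r^2 * 7 mod 41 = 23^2 * 7 = 37*7 = 13
  bit 4 = 0: r = r^2 mod 41 = 13^2 = 5
  bit 5 = 0: r = r^2 mod 41 = 5^2 = 25
  -> A = 25
B = 7^27 mod 41  (bits of 27 = 11011)
  bit 0 = 1: r = r^2 * 7 mod 41 = 1^2 * 7 = 1*7 = 7
  bit 1 = 1: r = r^2 * 7 mod 41 = 7^2 * 7 = 8*7 = 15
  bit 2 = 0: r = r^2 mod 41 = 15^2 = 20
  bit 3 = 1: r = r^2 * 7 mod 41 = 20^2 * 7 = 31*7 = 12
  bit 4 = 1: r = r^2 * 7 mod 41 = 12^2 * 7 = 21*7 = 24
  -> B = 24
s = B^a = 24^36 mod 41  (bits of 36 = 100100)
  bit 0 = 1: r = r^2 * 24 mod 41 = 1^2 * 24 = 1*24 = 24
  bit 1 = 0: r = r^2 mod 41 = 24^2 = 2
  bit 2 = 0: r = r^2 mod 41 = 2^2 = 4
  bit 3 = 1: r = r^2 * 24 mod 41 = 4^2 * 24 = 16*24 = 15
  bit 4 = 0: r = r^2 mod 41 = 15^2 = 20
  bit 5 = 0: r = r^2 mod 41 = 20^2 = 31
  -> s = B^a = 31

Answer: 25 24 31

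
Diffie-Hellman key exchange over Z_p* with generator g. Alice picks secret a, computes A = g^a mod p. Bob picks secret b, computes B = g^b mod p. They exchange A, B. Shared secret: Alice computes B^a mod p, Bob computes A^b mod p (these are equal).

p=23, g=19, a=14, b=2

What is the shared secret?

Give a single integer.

Answer: 2

Derivation:
A = 19^14 mod 23  (bits of 14 = 1110)
  bit 0 = 1: r = r^2 * 19 mod 23 = 1^2 * 19 = 1*19 = 19
  bit 1 = 1: r = r^2 * 19 mod 23 = 19^2 * 19 = 16*19 = 5
  bit 2 = 1: r = r^2 * 19 mod 23 = 5^2 * 19 = 2*19 = 15
  bit 3 = 0: r = r^2 mod 23 = 15^2 = 18
  -> A = 18
B = 19^2 mod 23  (bits of 2 = 10)
  bit 0 = 1: r = r^2 * 19 mod 23 = 1^2 * 19 = 1*19 = 19
  bit 1 = 0: r = r^2 mod 23 = 19^2 = 16
  -> B = 16
s = B^a = 16^14 mod 23  (bits of 14 = 1110)
  bit 0 = 1: r = r^2 * 16 mod 23 = 1^2 * 16 = 1*16 = 16
  bit 1 = 1: r = r^2 * 16 mod 23 = 16^2 * 16 = 3*16 = 2
  bit 2 = 1: r = r^2 * 16 mod 23 = 2^2 * 16 = 4*16 = 18
  bit 3 = 0: r = r^2 mod 23 = 18^2 = 2
  -> s = B^a = 2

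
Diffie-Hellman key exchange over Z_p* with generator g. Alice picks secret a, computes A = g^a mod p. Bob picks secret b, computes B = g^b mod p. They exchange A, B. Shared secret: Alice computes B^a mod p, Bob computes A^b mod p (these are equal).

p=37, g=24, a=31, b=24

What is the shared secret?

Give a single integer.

Answer: 26

Derivation:
A = 24^31 mod 37  (bits of 31 = 11111)
  bit 0 = 1: r = r^2 * 24 mod 37 = 1^2 * 24 = 1*24 = 24
  bit 1 = 1: r = r^2 * 24 mod 37 = 24^2 * 24 = 21*24 = 23
  bit 2 = 1: r = r^2 * 24 mod 37 = 23^2 * 24 = 11*24 = 5
  bit 3 = 1: r = r^2 * 24 mod 37 = 5^2 * 24 = 25*24 = 8
  bit 4 = 1: r = r^2 * 24 mod 37 = 8^2 * 24 = 27*24 = 19
  -> A = 19
B = 24^24 mod 37  (bits of 24 = 11000)
  bit 0 = 1: r = r^2 * 24 mod 37 = 1^2 * 24 = 1*24 = 24
  bit 1 = 1: r = r^2 * 24 mod 37 = 24^2 * 24 = 21*24 = 23
  bit 2 = 0: r = r^2 mod 37 = 23^2 = 11
  bit 3 = 0: r = r^2 mod 37 = 11^2 = 10
  bit 4 = 0: r = r^2 mod 37 = 10^2 = 26
  -> B = 26
s = B^a = 26^31 mod 37  (bits of 31 = 11111)
  bit 0 = 1: r = r^2 * 26 mod 37 = 1^2 * 26 = 1*26 = 26
  bit 1 = 1: r = r^2 * 26 mod 37 = 26^2 * 26 = 10*26 = 1
  bit 2 = 1: r = r^2 * 26 mod 37 = 1^2 * 26 = 1*26 = 26
  bit 3 = 1: r = r^2 * 26 mod 37 = 26^2 * 26 = 10*26 = 1
  bit 4 = 1: r = r^2 * 26 mod 37 = 1^2 * 26 = 1*26 = 26
  -> s = B^a = 26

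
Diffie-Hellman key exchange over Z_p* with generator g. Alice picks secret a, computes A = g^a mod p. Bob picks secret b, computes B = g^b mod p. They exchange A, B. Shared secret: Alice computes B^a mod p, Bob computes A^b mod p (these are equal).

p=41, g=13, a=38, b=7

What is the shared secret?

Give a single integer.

Answer: 39

Derivation:
A = 13^38 mod 41  (bits of 38 = 100110)
  bit 0 = 1: r = r^2 * 13 mod 41 = 1^2 * 13 = 1*13 = 13
  bit 1 = 0: r = r^2 mod 41 = 13^2 = 5
  bit 2 = 0: r = r^2 mod 41 = 5^2 = 25
  bit 3 = 1: r = r^2 * 13 mod 41 = 25^2 * 13 = 10*13 = 7
  bit 4 = 1: r = r^2 * 13 mod 41 = 7^2 * 13 = 8*13 = 22
  bit 5 = 0: r = r^2 mod 41 = 22^2 = 33
  -> A = 33
B = 13^7 mod 41  (bits of 7 = 111)
  bit 0 = 1: r = r^2 * 13 mod 41 = 1^2 * 13 = 1*13 = 13
  bit 1 = 1: r = r^2 * 13 mod 41 = 13^2 * 13 = 5*13 = 24
  bit 2 = 1: r = r^2 * 13 mod 41 = 24^2 * 13 = 2*13 = 26
  -> B = 26
s = B^a = 26^38 mod 41  (bits of 38 = 100110)
  bit 0 = 1: r = r^2 * 26 mod 41 = 1^2 * 26 = 1*26 = 26
  bit 1 = 0: r = r^2 mod 41 = 26^2 = 20
  bit 2 = 0: r = r^2 mod 41 = 20^2 = 31
  bit 3 = 1: r = r^2 * 26 mod 41 = 31^2 * 26 = 18*26 = 17
  bit 4 = 1: r = r^2 * 26 mod 41 = 17^2 * 26 = 2*26 = 11
  bit 5 = 0: r = r^2 mod 41 = 11^2 = 39
  -> s = B^a = 39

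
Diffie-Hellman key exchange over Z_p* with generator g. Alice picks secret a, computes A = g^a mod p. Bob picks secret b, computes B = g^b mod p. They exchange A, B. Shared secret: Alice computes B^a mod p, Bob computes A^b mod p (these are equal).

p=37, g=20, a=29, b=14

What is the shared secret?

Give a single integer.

A = 20^29 mod 37  (bits of 29 = 11101)
  bit 0 = 1: r = r^2 * 20 mod 37 = 1^2 * 20 = 1*20 = 20
  bit 1 = 1: r = r^2 * 20 mod 37 = 20^2 * 20 = 30*20 = 8
  bit 2 = 1: r = r^2 * 20 mod 37 = 8^2 * 20 = 27*20 = 22
  bit 3 = 0: r = r^2 mod 37 = 22^2 = 3
  bit 4 = 1: r = r^2 * 20 mod 37 = 3^2 * 20 = 9*20 = 32
  -> A = 32
B = 20^14 mod 37  (bits of 14 = 1110)
  bit 0 = 1: r = r^2 * 20 mod 37 = 1^2 * 20 = 1*20 = 20
  bit 1 = 1: r = r^2 * 20 mod 37 = 20^2 * 20 = 30*20 = 8
  bit 2 = 1: r = r^2 * 20 mod 37 = 8^2 * 20 = 27*20 = 22
  bit 3 = 0: r = r^2 mod 37 = 22^2 = 3
  -> B = 3
s = B^a = 3^29 mod 37  (bits of 29 = 11101)
  bit 0 = 1: r = r^2 * 3 mod 37 = 1^2 * 3 = 1*3 = 3
  bit 1 = 1: r = r^2 * 3 mod 37 = 3^2 * 3 = 9*3 = 27
  bit 2 = 1: r = r^2 * 3 mod 37 = 27^2 * 3 = 26*3 = 4
  bit 3 = 0: r = r^2 mod 37 = 4^2 = 16
  bit 4 = 1: r = r^2 * 3 mod 37 = 16^2 * 3 = 34*3 = 28
  -> s = B^a = 28

Answer: 28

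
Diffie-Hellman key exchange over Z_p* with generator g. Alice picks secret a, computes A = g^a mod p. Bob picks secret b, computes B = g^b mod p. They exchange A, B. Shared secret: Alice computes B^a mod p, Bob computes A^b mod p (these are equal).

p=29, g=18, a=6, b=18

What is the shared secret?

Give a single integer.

A = 18^6 mod 29  (bits of 6 = 110)
  bit 0 = 1: r = r^2 * 18 mod 29 = 1^2 * 18 = 1*18 = 18
  bit 1 = 1: r = r^2 * 18 mod 29 = 18^2 * 18 = 5*18 = 3
  bit 2 = 0: r = r^2 mod 29 = 3^2 = 9
  -> A = 9
B = 18^18 mod 29  (bits of 18 = 10010)
  bit 0 = 1: r = r^2 * 18 mod 29 = 1^2 * 18 = 1*18 = 18
  bit 1 = 0: r = r^2 mod 29 = 18^2 = 5
  bit 2 = 0: r = r^2 mod 29 = 5^2 = 25
  bit 3 = 1: r = r^2 * 18 mod 29 = 25^2 * 18 = 16*18 = 27
  bit 4 = 0: r = r^2 mod 29 = 27^2 = 4
  -> B = 4
s = B^a = 4^6 mod 29  (bits of 6 = 110)
  bit 0 = 1: r = r^2 * 4 mod 29 = 1^2 * 4 = 1*4 = 4
  bit 1 = 1: r = r^2 * 4 mod 29 = 4^2 * 4 = 16*4 = 6
  bit 2 = 0: r = r^2 mod 29 = 6^2 = 7
  -> s = B^a = 7

Answer: 7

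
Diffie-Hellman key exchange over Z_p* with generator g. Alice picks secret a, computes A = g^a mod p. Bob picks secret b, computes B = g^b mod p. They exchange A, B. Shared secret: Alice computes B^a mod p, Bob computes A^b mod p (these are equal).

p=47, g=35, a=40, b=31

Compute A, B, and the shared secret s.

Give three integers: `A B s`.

Answer: 7 13 16

Derivation:
A = 35^40 mod 47  (bits of 40 = 101000)
  bit 0 = 1: r = r^2 * 35 mod 47 = 1^2 * 35 = 1*35 = 35
  bit 1 = 0: r = r^2 mod 47 = 35^2 = 3
  bit 2 = 1: r = r^2 * 35 mod 47 = 3^2 * 35 = 9*35 = 33
  bit 3 = 0: r = r^2 mod 47 = 33^2 = 8
  bit 4 = 0: r = r^2 mod 47 = 8^2 = 17
  bit 5 = 0: r = r^2 mod 47 = 17^2 = 7
  -> A = 7
B = 35^31 mod 47  (bits of 31 = 11111)
  bit 0 = 1: r = r^2 * 35 mod 47 = 1^2 * 35 = 1*35 = 35
  bit 1 = 1: r = r^2 * 35 mod 47 = 35^2 * 35 = 3*35 = 11
  bit 2 = 1: r = r^2 * 35 mod 47 = 11^2 * 35 = 27*35 = 5
  bit 3 = 1: r = r^2 * 35 mod 47 = 5^2 * 35 = 25*35 = 29
  bit 4 = 1: r = r^2 * 35 mod 47 = 29^2 * 35 = 42*35 = 13
  -> B = 13
s = B^a = 13^40 mod 47  (bits of 40 = 101000)
  bit 0 = 1: r = r^2 * 13 mod 47 = 1^2 * 13 = 1*13 = 13
  bit 1 = 0: r = r^2 mod 47 = 13^2 = 28
  bit 2 = 1: r = r^2 * 13 mod 47 = 28^2 * 13 = 32*13 = 40
  bit 3 = 0: r = r^2 mod 47 = 40^2 = 2
  bit 4 = 0: r = r^2 mod 47 = 2^2 = 4
  bit 5 = 0: r = r^2 mod 47 = 4^2 = 16
  -> s = B^a = 16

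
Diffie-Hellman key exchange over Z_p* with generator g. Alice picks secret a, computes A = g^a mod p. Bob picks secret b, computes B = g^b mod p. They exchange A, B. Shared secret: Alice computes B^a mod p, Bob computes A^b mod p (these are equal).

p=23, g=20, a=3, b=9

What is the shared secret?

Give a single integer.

A = 20^3 mod 23  (bits of 3 = 11)
  bit 0 = 1: r = r^2 * 20 mod 23 = 1^2 * 20 = 1*20 = 20
  bit 1 = 1: r = r^2 * 20 mod 23 = 20^2 * 20 = 9*20 = 19
  -> A = 19
B = 20^9 mod 23  (bits of 9 = 1001)
  bit 0 = 1: r = r^2 * 20 mod 23 = 1^2 * 20 = 1*20 = 20
  bit 1 = 0: r = r^2 mod 23 = 20^2 = 9
  bit 2 = 0: r = r^2 mod 23 = 9^2 = 12
  bit 3 = 1: r = r^2 * 20 mod 23 = 12^2 * 20 = 6*20 = 5
  -> B = 5
s = B^a = 5^3 mod 23  (bits of 3 = 11)
  bit 0 = 1: r = r^2 * 5 mod 23 = 1^2 * 5 = 1*5 = 5
  bit 1 = 1: r = r^2 * 5 mod 23 = 5^2 * 5 = 2*5 = 10
  -> s = B^a = 10

Answer: 10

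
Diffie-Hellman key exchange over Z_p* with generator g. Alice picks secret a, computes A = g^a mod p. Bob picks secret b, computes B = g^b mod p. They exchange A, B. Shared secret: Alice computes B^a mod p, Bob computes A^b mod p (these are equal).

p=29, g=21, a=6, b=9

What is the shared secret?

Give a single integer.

Answer: 5

Derivation:
A = 21^6 mod 29  (bits of 6 = 110)
  bit 0 = 1: r = r^2 * 21 mod 29 = 1^2 * 21 = 1*21 = 21
  bit 1 = 1: r = r^2 * 21 mod 29 = 21^2 * 21 = 6*21 = 10
  bit 2 = 0: r = r^2 mod 29 = 10^2 = 13
  -> A = 13
B = 21^9 mod 29  (bits of 9 = 1001)
  bit 0 = 1: r = r^2 * 21 mod 29 = 1^2 * 21 = 1*21 = 21
  bit 1 = 0: r = r^2 mod 29 = 21^2 = 6
  bit 2 = 0: r = r^2 mod 29 = 6^2 = 7
  bit 3 = 1: r = r^2 * 21 mod 29 = 7^2 * 21 = 20*21 = 14
  -> B = 14
s = B^a = 14^6 mod 29  (bits of 6 = 110)
  bit 0 = 1: r = r^2 * 14 mod 29 = 1^2 * 14 = 1*14 = 14
  bit 1 = 1: r = r^2 * 14 mod 29 = 14^2 * 14 = 22*14 = 18
  bit 2 = 0: r = r^2 mod 29 = 18^2 = 5
  -> s = B^a = 5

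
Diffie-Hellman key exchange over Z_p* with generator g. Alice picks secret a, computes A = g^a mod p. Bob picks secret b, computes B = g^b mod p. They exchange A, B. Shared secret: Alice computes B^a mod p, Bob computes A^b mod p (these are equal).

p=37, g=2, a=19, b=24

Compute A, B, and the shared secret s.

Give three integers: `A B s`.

A = 2^19 mod 37  (bits of 19 = 10011)
  bit 0 = 1: r = r^2 * 2 mod 37 = 1^2 * 2 = 1*2 = 2
  bit 1 = 0: r = r^2 mod 37 = 2^2 = 4
  bit 2 = 0: r = r^2 mod 37 = 4^2 = 16
  bit 3 = 1: r = r^2 * 2 mod 37 = 16^2 * 2 = 34*2 = 31
  bit 4 = 1: r = r^2 * 2 mod 37 = 31^2 * 2 = 36*2 = 35
  -> A = 35
B = 2^24 mod 37  (bits of 24 = 11000)
  bit 0 = 1: r = r^2 * 2 mod 37 = 1^2 * 2 = 1*2 = 2
  bit 1 = 1: r = r^2 * 2 mod 37 = 2^2 * 2 = 4*2 = 8
  bit 2 = 0: r = r^2 mod 37 = 8^2 = 27
  bit 3 = 0: r = r^2 mod 37 = 27^2 = 26
  bit 4 = 0: r = r^2 mod 37 = 26^2 = 10
  -> B = 10
s = B^a = 10^19 mod 37  (bits of 19 = 10011)
  bit 0 = 1: r = r^2 * 10 mod 37 = 1^2 * 10 = 1*10 = 10
  bit 1 = 0: r = r^2 mod 37 = 10^2 = 26
  bit 2 = 0: r = r^2 mod 37 = 26^2 = 10
  bit 3 = 1: r = r^2 * 10 mod 37 = 10^2 * 10 = 26*10 = 1
  bit 4 = 1: r = r^2 * 10 mod 37 = 1^2 * 10 = 1*10 = 10
  -> s = B^a = 10

Answer: 35 10 10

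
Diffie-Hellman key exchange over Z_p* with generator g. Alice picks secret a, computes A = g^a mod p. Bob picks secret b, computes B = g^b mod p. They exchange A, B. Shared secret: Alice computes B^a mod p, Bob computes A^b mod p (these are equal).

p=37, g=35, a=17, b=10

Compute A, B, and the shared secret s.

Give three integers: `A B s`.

A = 35^17 mod 37  (bits of 17 = 10001)
  bit 0 = 1: r = r^2 * 35 mod 37 = 1^2 * 35 = 1*35 = 35
  bit 1 = 0: r = r^2 mod 37 = 35^2 = 4
  bit 2 = 0: r = r^2 mod 37 = 4^2 = 16
  bit 3 = 0: r = r^2 mod 37 = 16^2 = 34
  bit 4 = 1: r = r^2 * 35 mod 37 = 34^2 * 35 = 9*35 = 19
  -> A = 19
B = 35^10 mod 37  (bits of 10 = 1010)
  bit 0 = 1: r = r^2 * 35 mod 37 = 1^2 * 35 = 1*35 = 35
  bit 1 = 0: r = r^2 mod 37 = 35^2 = 4
  bit 2 = 1: r = r^2 * 35 mod 37 = 4^2 * 35 = 16*35 = 5
  bit 3 = 0: r = r^2 mod 37 = 5^2 = 25
  -> B = 25
s = B^a = 25^17 mod 37  (bits of 17 = 10001)
  bit 0 = 1: r = r^2 * 25 mod 37 = 1^2 * 25 = 1*25 = 25
  bit 1 = 0: r = r^2 mod 37 = 25^2 = 33
  bit 2 = 0: r = r^2 mod 37 = 33^2 = 16
  bit 3 = 0: r = r^2 mod 37 = 16^2 = 34
  bit 4 = 1: r = r^2 * 25 mod 37 = 34^2 * 25 = 9*25 = 3
  -> s = B^a = 3

Answer: 19 25 3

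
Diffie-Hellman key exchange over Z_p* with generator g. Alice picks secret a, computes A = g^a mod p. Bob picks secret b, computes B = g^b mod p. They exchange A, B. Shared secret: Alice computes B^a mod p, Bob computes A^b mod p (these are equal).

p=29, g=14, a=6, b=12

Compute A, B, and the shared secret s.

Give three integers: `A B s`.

A = 14^6 mod 29  (bits of 6 = 110)
  bit 0 = 1: r = r^2 * 14 mod 29 = 1^2 * 14 = 1*14 = 14
  bit 1 = 1: r = r^2 * 14 mod 29 = 14^2 * 14 = 22*14 = 18
  bit 2 = 0: r = r^2 mod 29 = 18^2 = 5
  -> A = 5
B = 14^12 mod 29  (bits of 12 = 1100)
  bit 0 = 1: r = r^2 * 14 mod 29 = 1^2 * 14 = 1*14 = 14
  bit 1 = 1: r = r^2 * 14 mod 29 = 14^2 * 14 = 22*14 = 18
  bit 2 = 0: r = r^2 mod 29 = 18^2 = 5
  bit 3 = 0: r = r^2 mod 29 = 5^2 = 25
  -> B = 25
s = B^a = 25^6 mod 29  (bits of 6 = 110)
  bit 0 = 1: r = r^2 * 25 mod 29 = 1^2 * 25 = 1*25 = 25
  bit 1 = 1: r = r^2 * 25 mod 29 = 25^2 * 25 = 16*25 = 23
  bit 2 = 0: r = r^2 mod 29 = 23^2 = 7
  -> s = B^a = 7

Answer: 5 25 7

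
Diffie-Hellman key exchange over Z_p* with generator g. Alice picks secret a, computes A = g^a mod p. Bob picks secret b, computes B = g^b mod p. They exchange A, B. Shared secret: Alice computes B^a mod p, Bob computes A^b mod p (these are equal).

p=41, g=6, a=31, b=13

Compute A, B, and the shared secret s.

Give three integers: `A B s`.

A = 6^31 mod 41  (bits of 31 = 11111)
  bit 0 = 1: r = r^2 * 6 mod 41 = 1^2 * 6 = 1*6 = 6
  bit 1 = 1: r = r^2 * 6 mod 41 = 6^2 * 6 = 36*6 = 11
  bit 2 = 1: r = r^2 * 6 mod 41 = 11^2 * 6 = 39*6 = 29
  bit 3 = 1: r = r^2 * 6 mod 41 = 29^2 * 6 = 21*6 = 3
  bit 4 = 1: r = r^2 * 6 mod 41 = 3^2 * 6 = 9*6 = 13
  -> A = 13
B = 6^13 mod 41  (bits of 13 = 1101)
  bit 0 = 1: r = r^2 * 6 mod 41 = 1^2 * 6 = 1*6 = 6
  bit 1 = 1: r = r^2 * 6 mod 41 = 6^2 * 6 = 36*6 = 11
  bit 2 = 0: r = r^2 mod 41 = 11^2 = 39
  bit 3 = 1: r = r^2 * 6 mod 41 = 39^2 * 6 = 4*6 = 24
  -> B = 24
s = B^a = 24^31 mod 41  (bits of 31 = 11111)
  bit 0 = 1: r = r^2 * 24 mod 41 = 1^2 * 24 = 1*24 = 24
  bit 1 = 1: r = r^2 * 24 mod 41 = 24^2 * 24 = 2*24 = 7
  bit 2 = 1: r = r^2 * 24 mod 41 = 7^2 * 24 = 8*24 = 28
  bit 3 = 1: r = r^2 * 24 mod 41 = 28^2 * 24 = 5*24 = 38
  bit 4 = 1: r = r^2 * 24 mod 41 = 38^2 * 24 = 9*24 = 11
  -> s = B^a = 11

Answer: 13 24 11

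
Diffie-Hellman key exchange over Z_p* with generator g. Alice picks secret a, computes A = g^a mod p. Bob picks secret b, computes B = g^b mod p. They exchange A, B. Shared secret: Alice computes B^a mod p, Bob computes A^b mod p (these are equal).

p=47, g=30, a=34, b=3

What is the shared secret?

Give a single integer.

A = 30^34 mod 47  (bits of 34 = 100010)
  bit 0 = 1: r = r^2 * 30 mod 47 = 1^2 * 30 = 1*30 = 30
  bit 1 = 0: r = r^2 mod 47 = 30^2 = 7
  bit 2 = 0: r = r^2 mod 47 = 7^2 = 2
  bit 3 = 0: r = r^2 mod 47 = 2^2 = 4
  bit 4 = 1: r = r^2 * 30 mod 47 = 4^2 * 30 = 16*30 = 10
  bit 5 = 0: r = r^2 mod 47 = 10^2 = 6
  -> A = 6
B = 30^3 mod 47  (bits of 3 = 11)
  bit 0 = 1: r = r^2 * 30 mod 47 = 1^2 * 30 = 1*30 = 30
  bit 1 = 1: r = r^2 * 30 mod 47 = 30^2 * 30 = 7*30 = 22
  -> B = 22
s = B^a = 22^34 mod 47  (bits of 34 = 100010)
  bit 0 = 1: r = r^2 * 22 mod 47 = 1^2 * 22 = 1*22 = 22
  bit 1 = 0: r = r^2 mod 47 = 22^2 = 14
  bit 2 = 0: r = r^2 mod 47 = 14^2 = 8
  bit 3 = 0: r = r^2 mod 47 = 8^2 = 17
  bit 4 = 1: r = r^2 * 22 mod 47 = 17^2 * 22 = 7*22 = 13
  bit 5 = 0: r = r^2 mod 47 = 13^2 = 28
  -> s = B^a = 28

Answer: 28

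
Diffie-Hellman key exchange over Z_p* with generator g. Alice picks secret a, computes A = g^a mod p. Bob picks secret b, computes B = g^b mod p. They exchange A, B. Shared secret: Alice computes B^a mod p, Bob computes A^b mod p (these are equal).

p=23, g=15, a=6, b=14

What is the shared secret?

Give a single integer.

Answer: 12

Derivation:
A = 15^6 mod 23  (bits of 6 = 110)
  bit 0 = 1: r = r^2 * 15 mod 23 = 1^2 * 15 = 1*15 = 15
  bit 1 = 1: r = r^2 * 15 mod 23 = 15^2 * 15 = 18*15 = 17
  bit 2 = 0: r = r^2 mod 23 = 17^2 = 13
  -> A = 13
B = 15^14 mod 23  (bits of 14 = 1110)
  bit 0 = 1: r = r^2 * 15 mod 23 = 1^2 * 15 = 1*15 = 15
  bit 1 = 1: r = r^2 * 15 mod 23 = 15^2 * 15 = 18*15 = 17
  bit 2 = 1: r = r^2 * 15 mod 23 = 17^2 * 15 = 13*15 = 11
  bit 3 = 0: r = r^2 mod 23 = 11^2 = 6
  -> B = 6
s = B^a = 6^6 mod 23  (bits of 6 = 110)
  bit 0 = 1: r = r^2 * 6 mod 23 = 1^2 * 6 = 1*6 = 6
  bit 1 = 1: r = r^2 * 6 mod 23 = 6^2 * 6 = 13*6 = 9
  bit 2 = 0: r = r^2 mod 23 = 9^2 = 12
  -> s = B^a = 12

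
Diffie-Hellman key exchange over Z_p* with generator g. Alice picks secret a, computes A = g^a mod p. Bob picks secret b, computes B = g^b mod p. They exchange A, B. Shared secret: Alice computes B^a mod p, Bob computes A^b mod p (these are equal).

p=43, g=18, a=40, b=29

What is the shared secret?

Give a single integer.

A = 18^40 mod 43  (bits of 40 = 101000)
  bit 0 = 1: r = r^2 * 18 mod 43 = 1^2 * 18 = 1*18 = 18
  bit 1 = 0: r = r^2 mod 43 = 18^2 = 23
  bit 2 = 1: r = r^2 * 18 mod 43 = 23^2 * 18 = 13*18 = 19
  bit 3 = 0: r = r^2 mod 43 = 19^2 = 17
  bit 4 = 0: r = r^2 mod 43 = 17^2 = 31
  bit 5 = 0: r = r^2 mod 43 = 31^2 = 15
  -> A = 15
B = 18^29 mod 43  (bits of 29 = 11101)
  bit 0 = 1: r = r^2 * 18 mod 43 = 1^2 * 18 = 1*18 = 18
  bit 1 = 1: r = r^2 * 18 mod 43 = 18^2 * 18 = 23*18 = 27
  bit 2 = 1: r = r^2 * 18 mod 43 = 27^2 * 18 = 41*18 = 7
  bit 3 = 0: r = r^2 mod 43 = 7^2 = 6
  bit 4 = 1: r = r^2 * 18 mod 43 = 6^2 * 18 = 36*18 = 3
  -> B = 3
s = B^a = 3^40 mod 43  (bits of 40 = 101000)
  bit 0 = 1: r = r^2 * 3 mod 43 = 1^2 * 3 = 1*3 = 3
  bit 1 = 0: r = r^2 mod 43 = 3^2 = 9
  bit 2 = 1: r = r^2 * 3 mod 43 = 9^2 * 3 = 38*3 = 28
  bit 3 = 0: r = r^2 mod 43 = 28^2 = 10
  bit 4 = 0: r = r^2 mod 43 = 10^2 = 14
  bit 5 = 0: r = r^2 mod 43 = 14^2 = 24
  -> s = B^a = 24

Answer: 24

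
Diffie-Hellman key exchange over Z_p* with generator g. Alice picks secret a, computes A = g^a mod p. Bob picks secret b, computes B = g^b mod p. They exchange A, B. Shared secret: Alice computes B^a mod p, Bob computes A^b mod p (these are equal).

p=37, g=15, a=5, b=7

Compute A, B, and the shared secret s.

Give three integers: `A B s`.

A = 15^5 mod 37  (bits of 5 = 101)
  bit 0 = 1: r = r^2 * 15 mod 37 = 1^2 * 15 = 1*15 = 15
  bit 1 = 0: r = r^2 mod 37 = 15^2 = 3
  bit 2 = 1: r = r^2 * 15 mod 37 = 3^2 * 15 = 9*15 = 24
  -> A = 24
B = 15^7 mod 37  (bits of 7 = 111)
  bit 0 = 1: r = r^2 * 15 mod 37 = 1^2 * 15 = 1*15 = 15
  bit 1 = 1: r = r^2 * 15 mod 37 = 15^2 * 15 = 3*15 = 8
  bit 2 = 1: r = r^2 * 15 mod 37 = 8^2 * 15 = 27*15 = 35
  -> B = 35
s = B^a = 35^5 mod 37  (bits of 5 = 101)
  bit 0 = 1: r = r^2 * 35 mod 37 = 1^2 * 35 = 1*35 = 35
  bit 1 = 0: r = r^2 mod 37 = 35^2 = 4
  bit 2 = 1: r = r^2 * 35 mod 37 = 4^2 * 35 = 16*35 = 5
  -> s = B^a = 5

Answer: 24 35 5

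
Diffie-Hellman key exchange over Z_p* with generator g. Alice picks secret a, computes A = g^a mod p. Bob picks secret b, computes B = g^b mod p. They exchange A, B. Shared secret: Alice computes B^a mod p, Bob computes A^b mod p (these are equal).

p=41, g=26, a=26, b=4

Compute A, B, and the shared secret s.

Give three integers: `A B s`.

Answer: 36 31 10

Derivation:
A = 26^26 mod 41  (bits of 26 = 11010)
  bit 0 = 1: r = r^2 * 26 mod 41 = 1^2 * 26 = 1*26 = 26
  bit 1 = 1: r = r^2 * 26 mod 41 = 26^2 * 26 = 20*26 = 28
  bit 2 = 0: r = r^2 mod 41 = 28^2 = 5
  bit 3 = 1: r = r^2 * 26 mod 41 = 5^2 * 26 = 25*26 = 35
  bit 4 = 0: r = r^2 mod 41 = 35^2 = 36
  -> A = 36
B = 26^4 mod 41  (bits of 4 = 100)
  bit 0 = 1: r = r^2 * 26 mod 41 = 1^2 * 26 = 1*26 = 26
  bit 1 = 0: r = r^2 mod 41 = 26^2 = 20
  bit 2 = 0: r = r^2 mod 41 = 20^2 = 31
  -> B = 31
s = B^a = 31^26 mod 41  (bits of 26 = 11010)
  bit 0 = 1: r = r^2 * 31 mod 41 = 1^2 * 31 = 1*31 = 31
  bit 1 = 1: r = r^2 * 31 mod 41 = 31^2 * 31 = 18*31 = 25
  bit 2 = 0: r = r^2 mod 41 = 25^2 = 10
  bit 3 = 1: r = r^2 * 31 mod 41 = 10^2 * 31 = 18*31 = 25
  bit 4 = 0: r = r^2 mod 41 = 25^2 = 10
  -> s = B^a = 10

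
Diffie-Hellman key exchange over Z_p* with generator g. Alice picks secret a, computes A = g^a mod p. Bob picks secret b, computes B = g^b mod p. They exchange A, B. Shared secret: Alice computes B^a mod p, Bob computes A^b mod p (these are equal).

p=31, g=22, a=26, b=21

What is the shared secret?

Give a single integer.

Answer: 8

Derivation:
A = 22^26 mod 31  (bits of 26 = 11010)
  bit 0 = 1: r = r^2 * 22 mod 31 = 1^2 * 22 = 1*22 = 22
  bit 1 = 1: r = r^2 * 22 mod 31 = 22^2 * 22 = 19*22 = 15
  bit 2 = 0: r = r^2 mod 31 = 15^2 = 8
  bit 3 = 1: r = r^2 * 22 mod 31 = 8^2 * 22 = 2*22 = 13
  bit 4 = 0: r = r^2 mod 31 = 13^2 = 14
  -> A = 14
B = 22^21 mod 31  (bits of 21 = 10101)
  bit 0 = 1: r = r^2 * 22 mod 31 = 1^2 * 22 = 1*22 = 22
  bit 1 = 0: r = r^2 mod 31 = 22^2 = 19
  bit 2 = 1: r = r^2 * 22 mod 31 = 19^2 * 22 = 20*22 = 6
  bit 3 = 0: r = r^2 mod 31 = 6^2 = 5
  bit 4 = 1: r = r^2 * 22 mod 31 = 5^2 * 22 = 25*22 = 23
  -> B = 23
s = B^a = 23^26 mod 31  (bits of 26 = 11010)
  bit 0 = 1: r = r^2 * 23 mod 31 = 1^2 * 23 = 1*23 = 23
  bit 1 = 1: r = r^2 * 23 mod 31 = 23^2 * 23 = 2*23 = 15
  bit 2 = 0: r = r^2 mod 31 = 15^2 = 8
  bit 3 = 1: r = r^2 * 23 mod 31 = 8^2 * 23 = 2*23 = 15
  bit 4 = 0: r = r^2 mod 31 = 15^2 = 8
  -> s = B^a = 8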